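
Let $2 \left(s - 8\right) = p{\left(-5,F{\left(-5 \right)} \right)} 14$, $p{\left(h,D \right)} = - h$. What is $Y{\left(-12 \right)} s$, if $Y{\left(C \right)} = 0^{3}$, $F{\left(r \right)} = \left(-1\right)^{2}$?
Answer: $0$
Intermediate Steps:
$F{\left(r \right)} = 1$
$Y{\left(C \right)} = 0$
$s = 43$ ($s = 8 + \frac{\left(-1\right) \left(-5\right) 14}{2} = 8 + \frac{5 \cdot 14}{2} = 8 + \frac{1}{2} \cdot 70 = 8 + 35 = 43$)
$Y{\left(-12 \right)} s = 0 \cdot 43 = 0$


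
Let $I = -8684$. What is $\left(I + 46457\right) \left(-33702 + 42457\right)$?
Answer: $330702615$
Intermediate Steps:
$\left(I + 46457\right) \left(-33702 + 42457\right) = \left(-8684 + 46457\right) \left(-33702 + 42457\right) = 37773 \cdot 8755 = 330702615$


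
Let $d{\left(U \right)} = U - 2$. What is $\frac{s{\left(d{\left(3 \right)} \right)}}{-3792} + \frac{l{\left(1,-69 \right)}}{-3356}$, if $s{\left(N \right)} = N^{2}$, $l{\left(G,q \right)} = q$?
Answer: $\frac{64573}{3181488} \approx 0.020296$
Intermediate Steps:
$d{\left(U \right)} = -2 + U$
$\frac{s{\left(d{\left(3 \right)} \right)}}{-3792} + \frac{l{\left(1,-69 \right)}}{-3356} = \frac{\left(-2 + 3\right)^{2}}{-3792} - \frac{69}{-3356} = 1^{2} \left(- \frac{1}{3792}\right) - - \frac{69}{3356} = 1 \left(- \frac{1}{3792}\right) + \frac{69}{3356} = - \frac{1}{3792} + \frac{69}{3356} = \frac{64573}{3181488}$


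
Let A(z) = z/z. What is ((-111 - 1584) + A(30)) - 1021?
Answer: -2715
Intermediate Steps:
A(z) = 1
((-111 - 1584) + A(30)) - 1021 = ((-111 - 1584) + 1) - 1021 = (-1695 + 1) - 1021 = -1694 - 1021 = -2715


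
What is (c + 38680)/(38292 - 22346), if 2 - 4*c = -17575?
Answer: 172297/63784 ≈ 2.7013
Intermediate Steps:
c = 17577/4 (c = 1/2 - 1/4*(-17575) = 1/2 + 17575/4 = 17577/4 ≈ 4394.3)
(c + 38680)/(38292 - 22346) = (17577/4 + 38680)/(38292 - 22346) = (172297/4)/15946 = (172297/4)*(1/15946) = 172297/63784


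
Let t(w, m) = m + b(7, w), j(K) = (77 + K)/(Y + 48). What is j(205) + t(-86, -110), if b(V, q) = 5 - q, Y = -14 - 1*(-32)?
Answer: -162/11 ≈ -14.727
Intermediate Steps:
Y = 18 (Y = -14 + 32 = 18)
j(K) = 7/6 + K/66 (j(K) = (77 + K)/(18 + 48) = (77 + K)/66 = (77 + K)*(1/66) = 7/6 + K/66)
t(w, m) = 5 + m - w (t(w, m) = m + (5 - w) = 5 + m - w)
j(205) + t(-86, -110) = (7/6 + (1/66)*205) + (5 - 110 - 1*(-86)) = (7/6 + 205/66) + (5 - 110 + 86) = 47/11 - 19 = -162/11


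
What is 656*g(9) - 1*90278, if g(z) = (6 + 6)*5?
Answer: -50918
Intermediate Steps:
g(z) = 60 (g(z) = 12*5 = 60)
656*g(9) - 1*90278 = 656*60 - 1*90278 = 39360 - 90278 = -50918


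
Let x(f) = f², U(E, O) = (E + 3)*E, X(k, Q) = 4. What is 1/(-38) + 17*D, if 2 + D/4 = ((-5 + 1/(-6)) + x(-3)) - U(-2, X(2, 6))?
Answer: 29713/114 ≈ 260.64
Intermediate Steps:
U(E, O) = E*(3 + E) (U(E, O) = (3 + E)*E = E*(3 + E))
D = 46/3 (D = -8 + 4*(((-5 + 1/(-6)) + (-3)²) - (-2)*(3 - 2)) = -8 + 4*(((-5 + 1*(-⅙)) + 9) - (-2)) = -8 + 4*(((-5 - ⅙) + 9) - 1*(-2)) = -8 + 4*((-31/6 + 9) + 2) = -8 + 4*(23/6 + 2) = -8 + 4*(35/6) = -8 + 70/3 = 46/3 ≈ 15.333)
1/(-38) + 17*D = 1/(-38) + 17*(46/3) = -1/38 + 782/3 = 29713/114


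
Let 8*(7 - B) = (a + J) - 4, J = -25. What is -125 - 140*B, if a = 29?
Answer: -1105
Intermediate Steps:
B = 7 (B = 7 - ((29 - 25) - 4)/8 = 7 - (4 - 4)/8 = 7 - ⅛*0 = 7 + 0 = 7)
-125 - 140*B = -125 - 140*7 = -125 - 980 = -1105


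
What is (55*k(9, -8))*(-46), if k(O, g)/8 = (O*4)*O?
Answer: -6557760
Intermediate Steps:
k(O, g) = 32*O**2 (k(O, g) = 8*((O*4)*O) = 8*((4*O)*O) = 8*(4*O**2) = 32*O**2)
(55*k(9, -8))*(-46) = (55*(32*9**2))*(-46) = (55*(32*81))*(-46) = (55*2592)*(-46) = 142560*(-46) = -6557760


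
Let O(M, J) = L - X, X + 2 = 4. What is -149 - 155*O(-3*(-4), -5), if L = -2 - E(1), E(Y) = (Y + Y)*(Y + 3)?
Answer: 1711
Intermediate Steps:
E(Y) = 2*Y*(3 + Y) (E(Y) = (2*Y)*(3 + Y) = 2*Y*(3 + Y))
L = -10 (L = -2 - 2*(3 + 1) = -2 - 2*4 = -2 - 1*8 = -2 - 8 = -10)
X = 2 (X = -2 + 4 = 2)
O(M, J) = -12 (O(M, J) = -10 - 1*2 = -10 - 2 = -12)
-149 - 155*O(-3*(-4), -5) = -149 - 155*(-12) = -149 + 1860 = 1711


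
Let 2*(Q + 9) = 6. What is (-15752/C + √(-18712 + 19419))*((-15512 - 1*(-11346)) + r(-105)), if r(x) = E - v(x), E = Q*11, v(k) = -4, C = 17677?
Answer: 6054496/1607 - 4228*√707 ≈ -1.0865e+5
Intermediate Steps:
Q = -6 (Q = -9 + (½)*6 = -9 + 3 = -6)
E = -66 (E = -6*11 = -66)
r(x) = -62 (r(x) = -66 - 1*(-4) = -66 + 4 = -62)
(-15752/C + √(-18712 + 19419))*((-15512 - 1*(-11346)) + r(-105)) = (-15752/17677 + √(-18712 + 19419))*((-15512 - 1*(-11346)) - 62) = (-15752*1/17677 + √707)*((-15512 + 11346) - 62) = (-1432/1607 + √707)*(-4166 - 62) = (-1432/1607 + √707)*(-4228) = 6054496/1607 - 4228*√707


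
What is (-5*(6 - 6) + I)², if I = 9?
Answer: 81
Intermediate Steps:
(-5*(6 - 6) + I)² = (-5*(6 - 6) + 9)² = (-5*0 + 9)² = (0 + 9)² = 9² = 81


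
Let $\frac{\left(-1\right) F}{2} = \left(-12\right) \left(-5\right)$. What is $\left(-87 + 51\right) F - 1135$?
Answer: $3185$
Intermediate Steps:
$F = -120$ ($F = - 2 \left(\left(-12\right) \left(-5\right)\right) = \left(-2\right) 60 = -120$)
$\left(-87 + 51\right) F - 1135 = \left(-87 + 51\right) \left(-120\right) - 1135 = \left(-36\right) \left(-120\right) - 1135 = 4320 - 1135 = 3185$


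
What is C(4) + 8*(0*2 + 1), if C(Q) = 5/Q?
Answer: 37/4 ≈ 9.2500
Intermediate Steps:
C(4) + 8*(0*2 + 1) = 5/4 + 8*(0*2 + 1) = 5*(¼) + 8*(0 + 1) = 5/4 + 8*1 = 5/4 + 8 = 37/4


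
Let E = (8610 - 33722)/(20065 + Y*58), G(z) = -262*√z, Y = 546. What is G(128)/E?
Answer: 13554046*√2/3139 ≈ 6106.5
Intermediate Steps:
E = -25112/51733 (E = (8610 - 33722)/(20065 + 546*58) = -25112/(20065 + 31668) = -25112/51733 ≈ -0.48542)
G(128)/E = (-2096*√2)/(-25112/51733) = -2096*√2*(-51733/25112) = 13554046*√2/3139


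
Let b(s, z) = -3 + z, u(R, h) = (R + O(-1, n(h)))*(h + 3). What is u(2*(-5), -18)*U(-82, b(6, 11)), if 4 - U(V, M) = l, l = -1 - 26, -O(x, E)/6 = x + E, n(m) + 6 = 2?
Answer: -9300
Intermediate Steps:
n(m) = -4 (n(m) = -6 + 2 = -4)
O(x, E) = -6*E - 6*x (O(x, E) = -6*(x + E) = -6*(E + x) = -6*E - 6*x)
l = -27
u(R, h) = (3 + h)*(30 + R) (u(R, h) = (R + (-6*(-4) - 6*(-1)))*(h + 3) = (R + (24 + 6))*(3 + h) = (R + 30)*(3 + h) = (30 + R)*(3 + h) = (3 + h)*(30 + R))
U(V, M) = 31 (U(V, M) = 4 - 1*(-27) = 4 + 27 = 31)
u(2*(-5), -18)*U(-82, b(6, 11)) = (90 + 3*(2*(-5)) + 30*(-18) + (2*(-5))*(-18))*31 = (90 + 3*(-10) - 540 - 10*(-18))*31 = (90 - 30 - 540 + 180)*31 = -300*31 = -9300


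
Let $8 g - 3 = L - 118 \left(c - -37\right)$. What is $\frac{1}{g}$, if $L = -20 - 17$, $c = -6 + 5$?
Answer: $- \frac{4}{2141} \approx -0.0018683$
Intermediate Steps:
$c = -1$
$L = -37$
$g = - \frac{2141}{4}$ ($g = \frac{3}{8} + \frac{-37 - 118 \left(-1 - -37\right)}{8} = \frac{3}{8} + \frac{-37 - 118 \left(-1 + 37\right)}{8} = \frac{3}{8} + \frac{-37 - 4248}{8} = \frac{3}{8} + \frac{1}{8} \left(-4285\right) = \frac{3}{8} - \frac{4285}{8} = - \frac{2141}{4} \approx -535.25$)
$\frac{1}{g} = \frac{1}{- \frac{2141}{4}} = - \frac{4}{2141}$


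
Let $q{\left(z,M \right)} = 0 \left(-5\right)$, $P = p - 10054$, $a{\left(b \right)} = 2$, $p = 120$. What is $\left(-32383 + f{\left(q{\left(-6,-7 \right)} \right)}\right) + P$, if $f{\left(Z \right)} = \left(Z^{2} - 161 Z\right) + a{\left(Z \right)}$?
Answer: $-42315$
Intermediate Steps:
$P = -9934$ ($P = 120 - 10054 = -9934$)
$q{\left(z,M \right)} = 0$
$f{\left(Z \right)} = 2 + Z^{2} - 161 Z$ ($f{\left(Z \right)} = \left(Z^{2} - 161 Z\right) + 2 = 2 + Z^{2} - 161 Z$)
$\left(-32383 + f{\left(q{\left(-6,-7 \right)} \right)}\right) + P = \left(-32383 + \left(2 + 0^{2} - 0\right)\right) - 9934 = \left(-32383 + \left(2 + 0 + 0\right)\right) - 9934 = \left(-32383 + 2\right) - 9934 = -32381 - 9934 = -42315$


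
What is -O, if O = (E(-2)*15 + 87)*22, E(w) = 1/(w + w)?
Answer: -3663/2 ≈ -1831.5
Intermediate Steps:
E(w) = 1/(2*w)
O = 3663/2 (O = (((½)/(-2))*15 + 87)*22 = (((½)*(-½))*15 + 87)*22 = (-¼*15 + 87)*22 = (-15/4 + 87)*22 = (333/4)*22 = 3663/2 ≈ 1831.5)
-O = -1*3663/2 = -3663/2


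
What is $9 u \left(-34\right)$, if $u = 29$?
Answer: $-8874$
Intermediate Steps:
$9 u \left(-34\right) = 9 \cdot 29 \left(-34\right) = 261 \left(-34\right) = -8874$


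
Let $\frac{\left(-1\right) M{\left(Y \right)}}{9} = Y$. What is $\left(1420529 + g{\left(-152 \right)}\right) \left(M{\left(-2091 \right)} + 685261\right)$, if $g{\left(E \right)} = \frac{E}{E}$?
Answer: $1000166762400$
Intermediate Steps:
$M{\left(Y \right)} = - 9 Y$
$g{\left(E \right)} = 1$
$\left(1420529 + g{\left(-152 \right)}\right) \left(M{\left(-2091 \right)} + 685261\right) = \left(1420529 + 1\right) \left(\left(-9\right) \left(-2091\right) + 685261\right) = 1420530 \left(18819 + 685261\right) = 1420530 \cdot 704080 = 1000166762400$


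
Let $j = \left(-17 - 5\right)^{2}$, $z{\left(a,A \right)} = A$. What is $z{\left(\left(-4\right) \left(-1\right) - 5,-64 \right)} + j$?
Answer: $420$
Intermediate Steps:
$j = 484$ ($j = \left(-22\right)^{2} = 484$)
$z{\left(\left(-4\right) \left(-1\right) - 5,-64 \right)} + j = -64 + 484 = 420$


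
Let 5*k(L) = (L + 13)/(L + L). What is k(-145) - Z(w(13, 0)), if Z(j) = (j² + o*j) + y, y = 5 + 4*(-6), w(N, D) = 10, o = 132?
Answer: -1015659/725 ≈ -1400.9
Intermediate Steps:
y = -19 (y = 5 - 24 = -19)
k(L) = (13 + L)/(10*L) (k(L) = ((L + 13)/(L + L))/5 = ((13 + L)/((2*L)))/5 = ((13 + L)*(1/(2*L)))/5 = ((13 + L)/(2*L))/5 = (13 + L)/(10*L))
Z(j) = -19 + j² + 132*j (Z(j) = (j² + 132*j) - 19 = -19 + j² + 132*j)
k(-145) - Z(w(13, 0)) = (⅒)*(13 - 145)/(-145) - (-19 + 10² + 132*10) = (⅒)*(-1/145)*(-132) - (-19 + 100 + 1320) = 66/725 - 1*1401 = 66/725 - 1401 = -1015659/725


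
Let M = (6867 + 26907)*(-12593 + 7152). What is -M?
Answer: 183764334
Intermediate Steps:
M = -183764334 (M = 33774*(-5441) = -183764334)
-M = -1*(-183764334) = 183764334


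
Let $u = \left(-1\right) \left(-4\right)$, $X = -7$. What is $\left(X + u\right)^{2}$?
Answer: $9$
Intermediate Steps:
$u = 4$
$\left(X + u\right)^{2} = \left(-7 + 4\right)^{2} = \left(-3\right)^{2} = 9$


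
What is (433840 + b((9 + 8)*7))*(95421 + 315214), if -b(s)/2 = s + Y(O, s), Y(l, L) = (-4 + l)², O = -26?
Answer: 177313014270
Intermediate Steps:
b(s) = -1800 - 2*s (b(s) = -2*(s + (-4 - 26)²) = -2*(s + (-30)²) = -2*(s + 900) = -2*(900 + s) = -1800 - 2*s)
(433840 + b((9 + 8)*7))*(95421 + 315214) = (433840 + (-1800 - 2*(9 + 8)*7))*(95421 + 315214) = (433840 + (-1800 - 34*7))*410635 = (433840 + (-1800 - 2*119))*410635 = (433840 + (-1800 - 238))*410635 = (433840 - 2038)*410635 = 431802*410635 = 177313014270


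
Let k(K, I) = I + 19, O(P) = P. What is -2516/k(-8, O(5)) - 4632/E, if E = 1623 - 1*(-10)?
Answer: -1054949/9798 ≈ -107.67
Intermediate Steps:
k(K, I) = 19 + I
E = 1633 (E = 1623 + 10 = 1633)
-2516/k(-8, O(5)) - 4632/E = -2516/(19 + 5) - 4632/1633 = -2516/24 - 4632*1/1633 = -2516*1/24 - 4632/1633 = -629/6 - 4632/1633 = -1054949/9798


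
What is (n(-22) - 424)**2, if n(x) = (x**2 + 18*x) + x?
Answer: 128164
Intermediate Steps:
n(x) = x**2 + 19*x
(n(-22) - 424)**2 = (-22*(19 - 22) - 424)**2 = (-22*(-3) - 424)**2 = (66 - 424)**2 = (-358)**2 = 128164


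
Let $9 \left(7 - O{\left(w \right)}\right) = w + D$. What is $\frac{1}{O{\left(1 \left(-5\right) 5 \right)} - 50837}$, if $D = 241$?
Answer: $- \frac{1}{50854} \approx -1.9664 \cdot 10^{-5}$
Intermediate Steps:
$O{\left(w \right)} = - \frac{178}{9} - \frac{w}{9}$ ($O{\left(w \right)} = 7 - \frac{w + 241}{9} = 7 - \frac{241 + w}{9} = 7 - \left(\frac{241}{9} + \frac{w}{9}\right) = - \frac{178}{9} - \frac{w}{9}$)
$\frac{1}{O{\left(1 \left(-5\right) 5 \right)} - 50837} = \frac{1}{\left(- \frac{178}{9} - \frac{1 \left(-5\right) 5}{9}\right) - 50837} = \frac{1}{\left(- \frac{178}{9} - \frac{\left(-5\right) 5}{9}\right) - 50837} = \frac{1}{\left(- \frac{178}{9} - - \frac{25}{9}\right) - 50837} = \frac{1}{\left(- \frac{178}{9} + \frac{25}{9}\right) - 50837} = \frac{1}{-17 - 50837} = \frac{1}{-50854} = - \frac{1}{50854}$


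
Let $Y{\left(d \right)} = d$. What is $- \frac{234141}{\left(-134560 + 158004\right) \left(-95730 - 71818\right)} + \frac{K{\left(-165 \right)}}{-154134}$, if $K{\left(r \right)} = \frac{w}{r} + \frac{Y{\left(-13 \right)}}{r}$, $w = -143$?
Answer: $\frac{890322066473}{16649534809044720} \approx 5.3474 \cdot 10^{-5}$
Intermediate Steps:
$K{\left(r \right)} = - \frac{156}{r}$ ($K{\left(r \right)} = - \frac{143}{r} - \frac{13}{r} = - \frac{156}{r}$)
$- \frac{234141}{\left(-134560 + 158004\right) \left(-95730 - 71818\right)} + \frac{K{\left(-165 \right)}}{-154134} = - \frac{234141}{\left(-134560 + 158004\right) \left(-95730 - 71818\right)} + \frac{\left(-156\right) \frac{1}{-165}}{-154134} = - \frac{234141}{23444 \left(-167548\right)} + \left(-156\right) \left(- \frac{1}{165}\right) \left(- \frac{1}{154134}\right) = - \frac{234141}{-3927995312} + \frac{52}{55} \left(- \frac{1}{154134}\right) = \left(-234141\right) \left(- \frac{1}{3927995312}\right) - \frac{26}{4238685} = \frac{234141}{3927995312} - \frac{26}{4238685} = \frac{890322066473}{16649534809044720}$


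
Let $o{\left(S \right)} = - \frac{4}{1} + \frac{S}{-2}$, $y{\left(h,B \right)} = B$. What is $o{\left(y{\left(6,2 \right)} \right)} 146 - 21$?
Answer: $-751$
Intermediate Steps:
$o{\left(S \right)} = -4 - \frac{S}{2}$ ($o{\left(S \right)} = \left(-4\right) 1 + S \left(- \frac{1}{2}\right) = -4 - \frac{S}{2}$)
$o{\left(y{\left(6,2 \right)} \right)} 146 - 21 = \left(-4 - 1\right) 146 - 21 = \left(-5\right) 146 - 21 = -730 - 21 = -751$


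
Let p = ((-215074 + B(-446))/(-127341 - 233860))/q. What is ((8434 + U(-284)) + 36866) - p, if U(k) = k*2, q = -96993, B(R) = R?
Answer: 522379827772532/11677989531 ≈ 44732.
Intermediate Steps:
p = -71840/11677989531 (p = ((-215074 - 446)/(-127341 - 233860))/(-96993) = -215520/(-361201)*(-1/96993) = -215520*(-1/361201)*(-1/96993) = (215520/361201)*(-1/96993) = -71840/11677989531 ≈ -6.1517e-6)
U(k) = 2*k
((8434 + U(-284)) + 36866) - p = ((8434 + 2*(-284)) + 36866) - 1*(-71840/11677989531) = ((8434 - 568) + 36866) + 71840/11677989531 = (7866 + 36866) + 71840/11677989531 = 44732 + 71840/11677989531 = 522379827772532/11677989531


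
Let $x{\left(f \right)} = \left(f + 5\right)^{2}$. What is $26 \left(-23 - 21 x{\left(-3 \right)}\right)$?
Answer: $-2782$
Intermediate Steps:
$x{\left(f \right)} = \left(5 + f\right)^{2}$
$26 \left(-23 - 21 x{\left(-3 \right)}\right) = 26 \left(-23 - 21 \left(5 - 3\right)^{2}\right) = 26 \left(-23 - 21 \cdot 2^{2}\right) = 26 \left(-23 - 84\right) = 26 \left(-107\right) = -2782$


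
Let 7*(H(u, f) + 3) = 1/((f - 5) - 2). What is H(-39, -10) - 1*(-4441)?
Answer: 528121/119 ≈ 4438.0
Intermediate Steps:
H(u, f) = -3 + 1/(7*(-7 + f)) (H(u, f) = -3 + 1/(7*((f - 5) - 2)) = -3 + 1/(7*((-5 + f) - 2)) = -3 + 1/(7*(-7 + f)))
H(-39, -10) - 1*(-4441) = (148 - 21*(-10))/(7*(-7 - 10)) - 1*(-4441) = (⅐)*(148 + 210)/(-17) + 4441 = (⅐)*(-1/17)*358 + 4441 = -358/119 + 4441 = 528121/119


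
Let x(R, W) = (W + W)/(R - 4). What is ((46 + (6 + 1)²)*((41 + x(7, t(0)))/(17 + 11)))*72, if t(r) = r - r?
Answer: 70110/7 ≈ 10016.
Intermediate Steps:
t(r) = 0
x(R, W) = 2*W/(-4 + R) (x(R, W) = (2*W)/(-4 + R) = 2*W/(-4 + R))
((46 + (6 + 1)²)*((41 + x(7, t(0)))/(17 + 11)))*72 = ((46 + (6 + 1)²)*((41 + 2*0/(-4 + 7))/(17 + 11)))*72 = ((46 + 7²)*((41 + 2*0/3)/28))*72 = ((46 + 49)*((41 + 2*0*(⅓))*(1/28)))*72 = (95*((41 + 0)*(1/28)))*72 = (95*(41*(1/28)))*72 = (95*(41/28))*72 = (3895/28)*72 = 70110/7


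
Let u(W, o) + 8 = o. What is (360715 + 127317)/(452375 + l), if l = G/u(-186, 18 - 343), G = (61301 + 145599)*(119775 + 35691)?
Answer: -18057184/3557252725 ≈ -0.0050762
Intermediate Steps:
u(W, o) = -8 + o
G = 32165915400 (G = 206900*155466 = 32165915400)
l = -3573990600/37 (l = 32165915400/(-8 + (18 - 343)) = 32165915400/(-8 - 325) = 32165915400/(-333) = 32165915400*(-1/333) = -3573990600/37 ≈ -9.6594e+7)
(360715 + 127317)/(452375 + l) = (360715 + 127317)/(452375 - 3573990600/37) = 488032/(-3557252725/37) = 488032*(-37/3557252725) = -18057184/3557252725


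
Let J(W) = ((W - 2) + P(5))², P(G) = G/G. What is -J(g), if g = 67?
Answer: -4356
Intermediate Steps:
P(G) = 1
J(W) = (-1 + W)² (J(W) = ((W - 2) + 1)² = ((-2 + W) + 1)² = (-1 + W)²)
-J(g) = -(-1 + 67)² = -1*66² = -1*4356 = -4356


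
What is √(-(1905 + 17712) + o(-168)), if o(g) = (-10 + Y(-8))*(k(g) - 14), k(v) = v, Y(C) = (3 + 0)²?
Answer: 13*I*√115 ≈ 139.41*I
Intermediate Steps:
Y(C) = 9 (Y(C) = 3² = 9)
o(g) = 14 - g (o(g) = (-10 + 9)*(g - 14) = -(-14 + g) = 14 - g)
√(-(1905 + 17712) + o(-168)) = √(-(1905 + 17712) + (14 - 1*(-168))) = √(-1*19617 + (14 + 168)) = √(-19617 + 182) = √(-19435) = 13*I*√115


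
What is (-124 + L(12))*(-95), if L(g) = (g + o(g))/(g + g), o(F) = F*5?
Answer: 11495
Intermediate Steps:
o(F) = 5*F
L(g) = 3 (L(g) = (g + 5*g)/(g + g) = (6*g)/((2*g)) = (6*g)*(1/(2*g)) = 3)
(-124 + L(12))*(-95) = (-124 + 3)*(-95) = -121*(-95) = 11495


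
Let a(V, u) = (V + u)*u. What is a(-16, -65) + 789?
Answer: 6054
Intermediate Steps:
a(V, u) = u*(V + u)
a(-16, -65) + 789 = -65*(-16 - 65) + 789 = -65*(-81) + 789 = 5265 + 789 = 6054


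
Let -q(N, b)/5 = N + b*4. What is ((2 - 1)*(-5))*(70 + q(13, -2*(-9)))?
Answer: 1775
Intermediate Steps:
q(N, b) = -20*b - 5*N (q(N, b) = -5*(N + b*4) = -5*(N + 4*b) = -20*b - 5*N)
((2 - 1)*(-5))*(70 + q(13, -2*(-9))) = ((2 - 1)*(-5))*(70 + (-(-40)*(-9) - 5*13)) = (1*(-5))*(70 + (-20*18 - 65)) = -5*(70 + (-360 - 65)) = -5*(70 - 425) = -5*(-355) = 1775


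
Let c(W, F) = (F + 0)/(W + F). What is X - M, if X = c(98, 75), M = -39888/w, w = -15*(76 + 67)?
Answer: -2246583/123695 ≈ -18.162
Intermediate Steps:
w = -2145 (w = -15*143 = -2145)
c(W, F) = F/(F + W)
M = 13296/715 (M = -39888/(-2145) = -39888*(-1/2145) = 13296/715 ≈ 18.596)
X = 75/173 (X = 75/(75 + 98) = 75/173 ≈ 0.43353)
X - M = 75/173 - 1*13296/715 = 75/173 - 13296/715 = -2246583/123695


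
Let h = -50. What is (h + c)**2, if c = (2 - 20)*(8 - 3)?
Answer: 19600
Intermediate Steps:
c = -90 (c = -18*5 = -90)
(h + c)**2 = (-50 - 90)**2 = (-140)**2 = 19600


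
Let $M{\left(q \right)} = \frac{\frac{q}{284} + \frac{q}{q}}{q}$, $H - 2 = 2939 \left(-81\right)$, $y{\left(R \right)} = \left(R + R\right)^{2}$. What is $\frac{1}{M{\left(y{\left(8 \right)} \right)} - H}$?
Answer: $\frac{18176}{4326924167} \approx 4.2007 \cdot 10^{-6}$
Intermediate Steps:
$y{\left(R \right)} = 4 R^{2}$ ($y{\left(R \right)} = \left(2 R\right)^{2} = 4 R^{2}$)
$H = -238057$ ($H = 2 + 2939 \left(-81\right) = 2 - 238059 = -238057$)
$M{\left(q \right)} = \frac{1 + \frac{q}{284}}{q}$ ($M{\left(q \right)} = \frac{q \frac{1}{284} + 1}{q} = \frac{\frac{q}{284} + 1}{q} = \frac{1 + \frac{q}{284}}{q}$)
$\frac{1}{M{\left(y{\left(8 \right)} \right)} - H} = \frac{1}{\frac{284 + 4 \cdot 8^{2}}{284 \cdot 4 \cdot 8^{2}} - -238057} = \frac{1}{\frac{284 + 4 \cdot 64}{284 \cdot 4 \cdot 64} + 238057} = \frac{1}{\frac{284 + 256}{284 \cdot 256} + 238057} = \frac{1}{\frac{1}{284} \cdot \frac{1}{256} \cdot 540 + 238057} = \frac{1}{\frac{135}{18176} + 238057} = \frac{1}{\frac{4326924167}{18176}} = \frac{18176}{4326924167}$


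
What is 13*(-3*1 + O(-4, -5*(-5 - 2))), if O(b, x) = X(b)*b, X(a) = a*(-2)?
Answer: -455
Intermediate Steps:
X(a) = -2*a
O(b, x) = -2*b**2 (O(b, x) = (-2*b)*b = -2*b**2)
13*(-3*1 + O(-4, -5*(-5 - 2))) = 13*(-3*1 - 2*(-4)**2) = 13*(-3 - 2*16) = 13*(-3 - 32) = 13*(-35) = -455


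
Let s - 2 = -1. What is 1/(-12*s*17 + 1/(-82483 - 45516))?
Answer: -127999/26111797 ≈ -0.0049020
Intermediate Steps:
s = 1 (s = 2 - 1 = 1)
1/(-12*s*17 + 1/(-82483 - 45516)) = 1/(-12*1*17 + 1/(-82483 - 45516)) = 1/(-12*17 + 1/(-127999)) = 1/(-204 - 1/127999) = 1/(-26111797/127999) = -127999/26111797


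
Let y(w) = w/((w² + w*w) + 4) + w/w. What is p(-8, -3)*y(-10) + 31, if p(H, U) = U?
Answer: 957/34 ≈ 28.147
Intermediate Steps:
y(w) = 1 + w/(4 + 2*w²) (y(w) = w/((w² + w²) + 4) + 1 = w/(2*w² + 4) + 1 = w/(4 + 2*w²) + 1 = 1 + w/(4 + 2*w²))
p(-8, -3)*y(-10) + 31 = -3*(2 + (-10)² + (½)*(-10))/(2 + (-10)²) + 31 = -3*(2 + 100 - 5)/(2 + 100) + 31 = -3*97/102 + 31 = -97/34 + 31 = 957/34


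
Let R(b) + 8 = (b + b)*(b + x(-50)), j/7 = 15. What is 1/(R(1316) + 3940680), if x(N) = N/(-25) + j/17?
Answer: 17/126240376 ≈ 1.3466e-7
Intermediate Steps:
j = 105 (j = 7*15 = 105)
x(N) = 105/17 - N/25 (x(N) = N/(-25) + 105/17 = N*(-1/25) + 105*(1/17) = -N/25 + 105/17 = 105/17 - N/25)
R(b) = -8 + 2*b*(139/17 + b) (R(b) = -8 + (b + b)*(b + (105/17 - 1/25*(-50))) = -8 + (2*b)*(b + (105/17 + 2)) = -8 + (2*b)*(b + 139/17) = -8 + (2*b)*(139/17 + b) = -8 + 2*b*(139/17 + b))
1/(R(1316) + 3940680) = 1/((-8 + 2*1316² + (278/17)*1316) + 3940680) = 1/((-8 + 2*1731856 + 365848/17) + 3940680) = 1/((-8 + 3463712 + 365848/17) + 3940680) = 1/(59248816/17 + 3940680) = 1/(126240376/17) = 17/126240376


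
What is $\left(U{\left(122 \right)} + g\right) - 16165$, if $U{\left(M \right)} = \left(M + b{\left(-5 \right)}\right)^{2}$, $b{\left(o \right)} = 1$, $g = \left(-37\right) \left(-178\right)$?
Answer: $5550$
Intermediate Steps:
$g = 6586$
$U{\left(M \right)} = \left(1 + M\right)^{2}$ ($U{\left(M \right)} = \left(M + 1\right)^{2} = \left(1 + M\right)^{2}$)
$\left(U{\left(122 \right)} + g\right) - 16165 = \left(\left(1 + 122\right)^{2} + 6586\right) - 16165 = \left(123^{2} + 6586\right) - 16165 = \left(15129 + 6586\right) - 16165 = 21715 - 16165 = 5550$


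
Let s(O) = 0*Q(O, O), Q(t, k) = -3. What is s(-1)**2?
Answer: 0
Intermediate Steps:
s(O) = 0 (s(O) = 0*(-3) = 0)
s(-1)**2 = 0**2 = 0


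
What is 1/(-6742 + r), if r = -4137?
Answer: -1/10879 ≈ -9.1920e-5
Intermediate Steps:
1/(-6742 + r) = 1/(-6742 - 4137) = 1/(-10879) = -1/10879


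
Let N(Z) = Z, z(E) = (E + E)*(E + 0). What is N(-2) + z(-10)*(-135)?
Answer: -27002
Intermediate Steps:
z(E) = 2*E² (z(E) = (2*E)*E = 2*E²)
N(-2) + z(-10)*(-135) = -2 + (2*(-10)²)*(-135) = -2 + (2*100)*(-135) = -2 + 200*(-135) = -2 - 27000 = -27002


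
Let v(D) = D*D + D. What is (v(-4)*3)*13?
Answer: 468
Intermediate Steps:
v(D) = D + D² (v(D) = D² + D = D + D²)
(v(-4)*3)*13 = (-4*(1 - 4)*3)*13 = (-4*(-3)*3)*13 = (12*3)*13 = 36*13 = 468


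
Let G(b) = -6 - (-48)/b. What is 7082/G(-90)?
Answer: -53115/49 ≈ -1084.0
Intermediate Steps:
G(b) = -6 + 48/b
7082/G(-90) = 7082/(-6 + 48/(-90)) = 7082/(-6 + 48*(-1/90)) = 7082/(-6 - 8/15) = 7082/(-98/15) = 7082*(-15/98) = -53115/49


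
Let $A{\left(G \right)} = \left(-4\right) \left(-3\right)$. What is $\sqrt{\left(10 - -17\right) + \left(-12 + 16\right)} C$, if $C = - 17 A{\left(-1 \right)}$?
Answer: $- 204 \sqrt{31} \approx -1135.8$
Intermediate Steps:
$A{\left(G \right)} = 12$
$C = -204$ ($C = \left(-17\right) 12 = -204$)
$\sqrt{\left(10 - -17\right) + \left(-12 + 16\right)} C = \sqrt{\left(10 - -17\right) + \left(-12 + 16\right)} \left(-204\right) = \sqrt{\left(10 + 17\right) + 4} \left(-204\right) = \sqrt{27 + 4} \left(-204\right) = \sqrt{31} \left(-204\right) = - 204 \sqrt{31}$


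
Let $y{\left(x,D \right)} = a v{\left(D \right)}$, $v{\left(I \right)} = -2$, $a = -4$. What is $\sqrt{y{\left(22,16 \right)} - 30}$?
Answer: $i \sqrt{22} \approx 4.6904 i$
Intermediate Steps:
$y{\left(x,D \right)} = 8$ ($y{\left(x,D \right)} = \left(-4\right) \left(-2\right) = 8$)
$\sqrt{y{\left(22,16 \right)} - 30} = \sqrt{8 - 30} = \sqrt{-22} = i \sqrt{22}$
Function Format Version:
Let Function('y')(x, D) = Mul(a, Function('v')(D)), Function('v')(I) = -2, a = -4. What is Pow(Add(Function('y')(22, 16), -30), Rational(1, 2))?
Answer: Mul(I, Pow(22, Rational(1, 2))) ≈ Mul(4.6904, I)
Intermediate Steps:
Function('y')(x, D) = 8 (Function('y')(x, D) = Mul(-4, -2) = 8)
Pow(Add(Function('y')(22, 16), -30), Rational(1, 2)) = Pow(Add(8, -30), Rational(1, 2)) = Pow(-22, Rational(1, 2)) = Mul(I, Pow(22, Rational(1, 2)))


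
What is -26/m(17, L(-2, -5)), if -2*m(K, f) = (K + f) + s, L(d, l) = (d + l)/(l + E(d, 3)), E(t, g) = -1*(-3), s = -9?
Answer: 104/23 ≈ 4.5217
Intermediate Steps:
E(t, g) = 3
L(d, l) = (d + l)/(3 + l) (L(d, l) = (d + l)/(l + 3) = (d + l)/(3 + l))
m(K, f) = 9/2 - K/2 - f/2 (m(K, f) = -((K + f) - 9)/2 = -(-9 + K + f)/2 = 9/2 - K/2 - f/2)
-26/m(17, L(-2, -5)) = -26/(9/2 - ½*17 - (-2 - 5)/(2*(3 - 5))) = -26/(9/2 - 17/2 - (-7)/(2*(-2))) = -26/(9/2 - 17/2 - (-1)*(-7)/4) = -26/(9/2 - 17/2 - ½*7/2) = -26/(9/2 - 17/2 - 7/4) = -26/(-23/4) = -26*(-4/23) = 104/23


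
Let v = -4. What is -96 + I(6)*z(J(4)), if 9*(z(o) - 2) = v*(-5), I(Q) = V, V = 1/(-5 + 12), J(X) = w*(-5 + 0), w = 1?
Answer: -6010/63 ≈ -95.397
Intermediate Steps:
J(X) = -5 (J(X) = 1*(-5 + 0) = 1*(-5) = -5)
V = ⅐ (V = 1/7 = ⅐ ≈ 0.14286)
I(Q) = ⅐
z(o) = 38/9 (z(o) = 2 + (-4*(-5))/9 = 2 + (⅑)*20 = 2 + 20/9 = 38/9)
-96 + I(6)*z(J(4)) = -96 + (⅐)*(38/9) = -96 + 38/63 = -6010/63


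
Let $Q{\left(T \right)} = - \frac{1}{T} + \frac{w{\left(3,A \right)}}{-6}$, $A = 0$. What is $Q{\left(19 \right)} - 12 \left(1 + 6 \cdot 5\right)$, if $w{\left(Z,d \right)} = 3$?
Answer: $- \frac{14157}{38} \approx -372.55$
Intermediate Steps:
$Q{\left(T \right)} = - \frac{1}{2} - \frac{1}{T}$ ($Q{\left(T \right)} = - \frac{1}{T} + \frac{3}{-6} = - \frac{1}{T} + 3 \left(- \frac{1}{6}\right) = - \frac{1}{T} - \frac{1}{2} = - \frac{1}{2} - \frac{1}{T}$)
$Q{\left(19 \right)} - 12 \left(1 + 6 \cdot 5\right) = \frac{-2 - 19}{2 \cdot 19} - 12 \left(1 + 6 \cdot 5\right) = \frac{1}{2} \cdot \frac{1}{19} \left(-2 - 19\right) - 12 \left(1 + 30\right) = \frac{1}{2} \cdot \frac{1}{19} \left(-21\right) - 12 \cdot 31 = - \frac{21}{38} - 372 = - \frac{14157}{38}$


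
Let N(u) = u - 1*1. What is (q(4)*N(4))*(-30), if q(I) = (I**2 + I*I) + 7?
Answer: -3510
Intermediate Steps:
N(u) = -1 + u (N(u) = u - 1 = -1 + u)
q(I) = 7 + 2*I**2 (q(I) = (I**2 + I**2) + 7 = 2*I**2 + 7 = 7 + 2*I**2)
(q(4)*N(4))*(-30) = ((7 + 2*4**2)*(-1 + 4))*(-30) = ((7 + 2*16)*3)*(-30) = ((7 + 32)*3)*(-30) = (39*3)*(-30) = 117*(-30) = -3510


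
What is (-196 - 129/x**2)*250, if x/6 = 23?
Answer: -155531375/3174 ≈ -49002.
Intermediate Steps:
x = 138 (x = 6*23 = 138)
(-196 - 129/x**2)*250 = (-196 - 129/(138**2))*250 = (-196 - 129/19044)*250 = (-196 - 129*1/19044)*250 = (-196 - 43/6348)*250 = -1244251/6348*250 = -155531375/3174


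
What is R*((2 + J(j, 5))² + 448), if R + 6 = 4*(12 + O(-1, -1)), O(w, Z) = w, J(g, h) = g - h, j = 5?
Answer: 17176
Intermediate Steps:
R = 38 (R = -6 + 4*(12 - 1) = -6 + 4*11 = -6 + 44 = 38)
R*((2 + J(j, 5))² + 448) = 38*((2 + (5 - 1*5))² + 448) = 38*((2 + (5 - 5))² + 448) = 38*((2 + 0)² + 448) = 38*(2² + 448) = 38*(4 + 448) = 38*452 = 17176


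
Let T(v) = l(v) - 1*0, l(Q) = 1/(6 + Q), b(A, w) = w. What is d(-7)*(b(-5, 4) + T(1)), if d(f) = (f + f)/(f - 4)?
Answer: 58/11 ≈ 5.2727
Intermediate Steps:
T(v) = 1/(6 + v) (T(v) = 1/(6 + v) - 1*0 = 1/(6 + v) + 0 = 1/(6 + v))
d(f) = 2*f/(-4 + f) (d(f) = (2*f)/(-4 + f) = 2*f/(-4 + f))
d(-7)*(b(-5, 4) + T(1)) = (2*(-7)/(-4 - 7))*(4 + 1/(6 + 1)) = (2*(-7)/(-11))*(4 + 1/7) = (2*(-7)*(-1/11))*(4 + ⅐) = (14/11)*(29/7) = 58/11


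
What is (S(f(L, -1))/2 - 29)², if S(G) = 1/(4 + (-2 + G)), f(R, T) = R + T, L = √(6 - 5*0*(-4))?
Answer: 84687/100 - 291*√6/50 ≈ 832.61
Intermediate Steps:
L = √6 (L = √(6 + 0*(-4)) = √(6 + 0) = √6 ≈ 2.4495)
S(G) = 1/(2 + G)
(S(f(L, -1))/2 - 29)² = (1/((2 + (√6 - 1))*2) - 29)² = ((½)/(2 + (-1 + √6)) - 29)² = ((½)/(1 + √6) - 29)² = (1/(2*(1 + √6)) - 29)² = (-29 + 1/(2*(1 + √6)))²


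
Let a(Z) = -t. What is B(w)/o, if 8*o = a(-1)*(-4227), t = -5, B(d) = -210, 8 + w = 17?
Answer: 112/1409 ≈ 0.079489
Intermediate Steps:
w = 9 (w = -8 + 17 = 9)
a(Z) = 5 (a(Z) = -1*(-5) = 5)
o = -21135/8 (o = (5*(-4227))/8 = (1/8)*(-21135) = -21135/8 ≈ -2641.9)
B(w)/o = -210/(-21135/8) = -210*(-8/21135) = 112/1409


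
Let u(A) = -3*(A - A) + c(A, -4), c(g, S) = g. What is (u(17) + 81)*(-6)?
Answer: -588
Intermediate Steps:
u(A) = A (u(A) = -3*(A - A) + A = -3*0 + A = 0 + A = A)
(u(17) + 81)*(-6) = (17 + 81)*(-6) = 98*(-6) = -588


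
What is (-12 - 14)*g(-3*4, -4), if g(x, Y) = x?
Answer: 312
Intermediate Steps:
(-12 - 14)*g(-3*4, -4) = (-12 - 14)*(-3*4) = -26*(-12) = 312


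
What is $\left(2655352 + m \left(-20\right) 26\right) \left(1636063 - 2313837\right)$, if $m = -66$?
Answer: $-1822989750128$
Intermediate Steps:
$\left(2655352 + m \left(-20\right) 26\right) \left(1636063 - 2313837\right) = \left(2655352 + \left(-66\right) \left(-20\right) 26\right) \left(1636063 - 2313837\right) = \left(2655352 + 1320 \cdot 26\right) \left(-677774\right) = \left(2655352 + 34320\right) \left(-677774\right) = 2689672 \left(-677774\right) = -1822989750128$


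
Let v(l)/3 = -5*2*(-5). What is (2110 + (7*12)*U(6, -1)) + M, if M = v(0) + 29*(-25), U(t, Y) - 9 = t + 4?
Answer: 3131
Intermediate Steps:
U(t, Y) = 13 + t (U(t, Y) = 9 + (t + 4) = 9 + (4 + t) = 13 + t)
v(l) = 150 (v(l) = 3*(-5*2*(-5)) = 3*(-10*(-5)) = 3*50 = 150)
M = -575 (M = 150 + 29*(-25) = 150 - 725 = -575)
(2110 + (7*12)*U(6, -1)) + M = (2110 + (7*12)*(13 + 6)) - 575 = (2110 + 84*19) - 575 = (2110 + 1596) - 575 = 3706 - 575 = 3131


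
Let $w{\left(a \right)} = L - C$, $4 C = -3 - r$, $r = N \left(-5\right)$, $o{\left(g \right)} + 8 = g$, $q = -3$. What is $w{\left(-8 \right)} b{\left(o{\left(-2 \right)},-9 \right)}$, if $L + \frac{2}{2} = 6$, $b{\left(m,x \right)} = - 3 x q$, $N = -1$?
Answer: $-567$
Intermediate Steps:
$o{\left(g \right)} = -8 + g$
$b{\left(m,x \right)} = 9 x$ ($b{\left(m,x \right)} = - 3 x \left(-3\right) = 9 x$)
$r = 5$ ($r = \left(-1\right) \left(-5\right) = 5$)
$C = -2$ ($C = \frac{-3 - 5}{4} = \frac{1}{4} \left(-8\right) = -2$)
$L = 5$ ($L = -1 + 6 = 5$)
$w{\left(a \right)} = 7$ ($w{\left(a \right)} = 5 - -2 = 5 + 2 = 7$)
$w{\left(-8 \right)} b{\left(o{\left(-2 \right)},-9 \right)} = 7 \cdot 9 \left(-9\right) = 7 \left(-81\right) = -567$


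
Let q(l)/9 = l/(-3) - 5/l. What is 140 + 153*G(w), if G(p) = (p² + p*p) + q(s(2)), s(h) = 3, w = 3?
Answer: -778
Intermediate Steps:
q(l) = -45/l - 3*l (q(l) = 9*(l/(-3) - 5/l) = 9*(l*(-⅓) - 5/l) = 9*(-l/3 - 5/l) = 9*(-5/l - l/3) = -45/l - 3*l)
G(p) = -24 + 2*p² (G(p) = (p² + p*p) + (-45/3 - 3*3) = (p² + p²) + (-45*⅓ - 9) = 2*p² + (-15 - 9) = 2*p² - 24 = -24 + 2*p²)
140 + 153*G(w) = 140 + 153*(-24 + 2*3²) = 140 + 153*(-24 + 2*9) = 140 + 153*(-24 + 18) = 140 + 153*(-6) = 140 - 918 = -778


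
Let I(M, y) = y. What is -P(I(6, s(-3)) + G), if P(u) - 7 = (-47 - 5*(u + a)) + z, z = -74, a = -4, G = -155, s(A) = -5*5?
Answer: -806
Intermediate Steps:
s(A) = -25
P(u) = -94 - 5*u (P(u) = 7 + ((-47 - 5*(u - 4)) - 74) = 7 + ((-47 - 5*(-4 + u)) - 74) = 7 + ((-47 + (20 - 5*u)) - 74) = 7 + ((-27 - 5*u) - 74) = 7 + (-101 - 5*u) = -94 - 5*u)
-P(I(6, s(-3)) + G) = -(-94 - 5*(-25 - 155)) = -(-94 - 5*(-180)) = -(-94 + 900) = -1*806 = -806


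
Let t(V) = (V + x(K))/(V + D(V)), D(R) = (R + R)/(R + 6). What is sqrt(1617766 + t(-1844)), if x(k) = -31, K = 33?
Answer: sqrt(14307974671100726)/94044 ≈ 1271.9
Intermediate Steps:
D(R) = 2*R/(6 + R) (D(R) = (2*R)/(6 + R) = 2*R/(6 + R))
t(V) = (-31 + V)/(V + 2*V/(6 + V)) (t(V) = (V - 31)/(V + 2*V/(6 + V)) = (-31 + V)/(V + 2*V/(6 + V)))
sqrt(1617766 + t(-1844)) = sqrt(1617766 + (-31 - 1844)*(6 - 1844)/((-1844)*(8 - 1844))) = sqrt(1617766 - 1/1844*(-1875)*(-1838)/(-1836)) = sqrt(1617766 - 1/1844*(-1/1836)*(-1875)*(-1838)) = sqrt(1617766 + 574375/564264) = sqrt(912847688599/564264) = sqrt(14307974671100726)/94044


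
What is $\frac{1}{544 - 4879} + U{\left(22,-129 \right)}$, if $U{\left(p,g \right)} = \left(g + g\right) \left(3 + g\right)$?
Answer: $\frac{140922179}{4335} \approx 32508.0$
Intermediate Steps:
$U{\left(p,g \right)} = 2 g \left(3 + g\right)$
$\frac{1}{544 - 4879} + U{\left(22,-129 \right)} = \frac{1}{544 - 4879} + 2 \left(-129\right) \left(3 - 129\right) = \frac{1}{-4335} + 2 \left(-129\right) \left(-126\right) = - \frac{1}{4335} + 32508 = \frac{140922179}{4335}$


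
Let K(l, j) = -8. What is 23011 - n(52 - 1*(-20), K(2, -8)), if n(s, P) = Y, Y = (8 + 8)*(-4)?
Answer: 23075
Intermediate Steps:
Y = -64 (Y = 16*(-4) = -64)
n(s, P) = -64
23011 - n(52 - 1*(-20), K(2, -8)) = 23011 - 1*(-64) = 23011 + 64 = 23075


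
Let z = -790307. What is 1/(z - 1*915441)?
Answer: -1/1705748 ≈ -5.8625e-7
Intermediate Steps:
1/(z - 1*915441) = 1/(-790307 - 1*915441) = 1/(-790307 - 915441) = 1/(-1705748) = -1/1705748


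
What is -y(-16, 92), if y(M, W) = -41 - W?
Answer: 133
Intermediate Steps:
-y(-16, 92) = -(-41 - 1*92) = -(-41 - 92) = -1*(-133) = 133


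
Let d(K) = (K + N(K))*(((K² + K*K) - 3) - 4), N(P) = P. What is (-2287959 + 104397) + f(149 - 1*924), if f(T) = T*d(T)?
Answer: 1442990970188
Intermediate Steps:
d(K) = 2*K*(-7 + 2*K²) (d(K) = (K + K)*(((K² + K*K) - 3) - 4) = (2*K)*(((K² + K²) - 3) - 4) = (2*K)*((2*K² - 3) - 4) = (2*K)*((-3 + 2*K²) - 4) = (2*K)*(-7 + 2*K²) = 2*K*(-7 + 2*K²))
f(T) = T*(-14*T + 4*T³)
(-2287959 + 104397) + f(149 - 1*924) = (-2287959 + 104397) + (149 - 1*924)²*(-14 + 4*(149 - 1*924)²) = -2183562 + (149 - 924)²*(-14 + 4*(149 - 924)²) = -2183562 + (-775)²*(-14 + 4*(-775)²) = -2183562 + 600625*(-14 + 4*600625) = -2183562 + 600625*(-14 + 2402500) = -2183562 + 600625*2402486 = -2183562 + 1442993153750 = 1442990970188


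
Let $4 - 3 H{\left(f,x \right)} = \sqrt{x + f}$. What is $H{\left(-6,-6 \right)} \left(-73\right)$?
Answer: $- \frac{292}{3} + \frac{146 i \sqrt{3}}{3} \approx -97.333 + 84.293 i$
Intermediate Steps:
$H{\left(f,x \right)} = \frac{4}{3} - \frac{\sqrt{f + x}}{3}$ ($H{\left(f,x \right)} = \frac{4}{3} - \frac{\sqrt{x + f}}{3} = \frac{4}{3} - \frac{\sqrt{f + x}}{3}$)
$H{\left(-6,-6 \right)} \left(-73\right) = \left(\frac{4}{3} - \frac{\sqrt{-6 - 6}}{3}\right) \left(-73\right) = \left(\frac{4}{3} - \frac{\sqrt{-12}}{3}\right) \left(-73\right) = \left(\frac{4}{3} - \frac{2 i \sqrt{3}}{3}\right) \left(-73\right) = - \frac{292}{3} + \frac{146 i \sqrt{3}}{3}$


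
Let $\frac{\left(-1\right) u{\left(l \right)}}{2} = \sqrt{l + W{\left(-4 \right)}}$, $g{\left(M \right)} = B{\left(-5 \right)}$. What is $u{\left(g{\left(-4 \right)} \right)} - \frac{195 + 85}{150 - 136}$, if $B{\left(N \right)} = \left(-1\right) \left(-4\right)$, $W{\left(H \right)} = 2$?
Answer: $-20 - 2 \sqrt{6} \approx -24.899$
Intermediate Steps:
$B{\left(N \right)} = 4$
$g{\left(M \right)} = 4$
$u{\left(l \right)} = - 2 \sqrt{2 + l}$ ($u{\left(l \right)} = - 2 \sqrt{l + 2} = - 2 \sqrt{2 + l}$)
$u{\left(g{\left(-4 \right)} \right)} - \frac{195 + 85}{150 - 136} = - 2 \sqrt{2 + 4} - \frac{195 + 85}{150 - 136} = - 2 \sqrt{6} - \frac{280}{14} = - 2 \sqrt{6} - 280 \cdot \frac{1}{14} = - 2 \sqrt{6} - 20 = -20 - 2 \sqrt{6}$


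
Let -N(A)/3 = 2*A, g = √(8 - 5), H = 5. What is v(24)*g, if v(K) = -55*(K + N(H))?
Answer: 330*√3 ≈ 571.58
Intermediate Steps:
g = √3 ≈ 1.7320
N(A) = -6*A
v(K) = 1650 - 55*K (v(K) = -55*(K - 6*5) = -55*(K - 30) = -55*(-30 + K) = 1650 - 55*K)
v(24)*g = (1650 - 55*24)*√3 = (1650 - 1320)*√3 = 330*√3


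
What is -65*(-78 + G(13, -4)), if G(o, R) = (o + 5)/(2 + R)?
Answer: 5655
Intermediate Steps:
G(o, R) = (5 + o)/(2 + R)
-65*(-78 + G(13, -4)) = -65*(-78 + (5 + 13)/(2 - 4)) = -65*(-78 + 18/(-2)) = -65*(-78 - 1/2*18) = -65*(-78 - 9) = -65*(-87) = 5655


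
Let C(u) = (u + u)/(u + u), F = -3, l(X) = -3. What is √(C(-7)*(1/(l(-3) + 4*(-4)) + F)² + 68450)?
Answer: √24713814/19 ≈ 261.65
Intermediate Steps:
C(u) = 1 (C(u) = (2*u)/((2*u)) = (2*u)*(1/(2*u)) = 1)
√(C(-7)*(1/(l(-3) + 4*(-4)) + F)² + 68450) = √(1*(1/(-3 + 4*(-4)) - 3)² + 68450) = √(1*(1/(-3 - 16) - 3)² + 68450) = √(1*(1/(-19) - 3)² + 68450) = √(1*(-1/19 - 3)² + 68450) = √(1*(-58/19)² + 68450) = √(1*(3364/361) + 68450) = √(3364/361 + 68450) = √(24713814/361) = √24713814/19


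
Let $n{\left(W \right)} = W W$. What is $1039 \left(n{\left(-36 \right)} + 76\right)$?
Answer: $1425508$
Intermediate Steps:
$n{\left(W \right)} = W^{2}$
$1039 \left(n{\left(-36 \right)} + 76\right) = 1039 \left(\left(-36\right)^{2} + 76\right) = 1039 \left(1296 + 76\right) = 1039 \cdot 1372 = 1425508$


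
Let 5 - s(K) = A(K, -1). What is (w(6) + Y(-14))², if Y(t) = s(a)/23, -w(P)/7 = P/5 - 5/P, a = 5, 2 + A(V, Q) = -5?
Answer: 1990921/476100 ≈ 4.1817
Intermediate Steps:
A(V, Q) = -7 (A(V, Q) = -2 - 5 = -7)
s(K) = 12 (s(K) = 5 - 1*(-7) = 5 + 7 = 12)
w(P) = 35/P - 7*P/5 (w(P) = -7*(P/5 - 5/P) = -7*(-5/P + P/5) = 35/P - 7*P/5)
Y(t) = 12/23
(w(6) + Y(-14))² = ((35/6 - 7/5*6) + 12/23)² = ((35*(⅙) - 42/5) + 12/23)² = ((35/6 - 42/5) + 12/23)² = (-77/30 + 12/23)² = (-1411/690)² = 1990921/476100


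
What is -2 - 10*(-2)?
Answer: 18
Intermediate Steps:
-2 - 10*(-2) = -2 + 20 = 18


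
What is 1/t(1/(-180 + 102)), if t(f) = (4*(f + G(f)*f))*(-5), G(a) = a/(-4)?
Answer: 6084/1565 ≈ 3.8875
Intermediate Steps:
G(a) = -a/4 (G(a) = a*(-1/4) = -a/4)
t(f) = -20*f + 5*f**2 (t(f) = (4*(f + (-f/4)*f))*(-5) = (4*(f - f**2/4))*(-5) = (-f**2 + 4*f)*(-5) = -20*f + 5*f**2)
1/t(1/(-180 + 102)) = 1/(5*(-4 + 1/(-180 + 102))/(-180 + 102)) = 1/(5*(-4 + 1/(-78))/(-78)) = 1/(5*(-1/78)*(-4 - 1/78)) = 1/(5*(-1/78)*(-313/78)) = 1/(1565/6084) = 6084/1565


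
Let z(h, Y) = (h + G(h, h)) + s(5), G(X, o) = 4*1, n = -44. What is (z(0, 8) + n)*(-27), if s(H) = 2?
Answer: 1026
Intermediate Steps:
G(X, o) = 4
z(h, Y) = 6 + h (z(h, Y) = (h + 4) + 2 = (4 + h) + 2 = 6 + h)
(z(0, 8) + n)*(-27) = ((6 + 0) - 44)*(-27) = (6 - 44)*(-27) = -38*(-27) = 1026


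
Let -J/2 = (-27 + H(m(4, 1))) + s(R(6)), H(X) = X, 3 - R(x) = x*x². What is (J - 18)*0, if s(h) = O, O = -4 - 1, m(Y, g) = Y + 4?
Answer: 0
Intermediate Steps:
m(Y, g) = 4 + Y
R(x) = 3 - x³ (R(x) = 3 - x*x² = 3 - x³)
O = -5
s(h) = -5
J = 48 (J = -2*((-27 + (4 + 4)) - 5) = -2*((-27 + 8) - 5) = -2*(-19 - 5) = -2*(-24) = 48)
(J - 18)*0 = (48 - 18)*0 = 30*0 = 0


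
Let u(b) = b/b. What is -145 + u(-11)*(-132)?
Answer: -277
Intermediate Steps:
u(b) = 1
-145 + u(-11)*(-132) = -145 + 1*(-132) = -145 - 132 = -277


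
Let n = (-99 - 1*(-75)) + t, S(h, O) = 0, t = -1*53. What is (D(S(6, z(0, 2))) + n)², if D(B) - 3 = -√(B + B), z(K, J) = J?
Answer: 5476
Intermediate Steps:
t = -53
n = -77 (n = (-99 - 1*(-75)) - 53 = (-99 + 75) - 53 = -24 - 53 = -77)
D(B) = 3 - √2*√B (D(B) = 3 - √(B + B) = 3 - √(2*B) = 3 - √2*√B)
(D(S(6, z(0, 2))) + n)² = ((3 - √2*√0) - 77)² = ((3 - 1*√2*0) - 77)² = ((3 + 0) - 77)² = (3 - 77)² = (-74)² = 5476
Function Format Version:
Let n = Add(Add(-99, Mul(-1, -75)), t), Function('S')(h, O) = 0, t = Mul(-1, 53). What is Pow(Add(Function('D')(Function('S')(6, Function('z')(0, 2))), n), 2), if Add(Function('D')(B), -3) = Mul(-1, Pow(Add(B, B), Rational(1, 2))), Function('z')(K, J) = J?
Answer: 5476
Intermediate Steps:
t = -53
n = -77 (n = Add(Add(-99, Mul(-1, -75)), -53) = Add(Add(-99, 75), -53) = Add(-24, -53) = -77)
Function('D')(B) = Add(3, Mul(-1, Pow(2, Rational(1, 2)), Pow(B, Rational(1, 2)))) (Function('D')(B) = Add(3, Mul(-1, Pow(Add(B, B), Rational(1, 2)))) = Add(3, Mul(-1, Pow(Mul(2, B), Rational(1, 2)))) = Add(3, Mul(-1, Mul(Pow(2, Rational(1, 2)), Pow(B, Rational(1, 2))))) = Add(3, Mul(-1, Pow(2, Rational(1, 2)), Pow(B, Rational(1, 2)))))
Pow(Add(Function('D')(Function('S')(6, Function('z')(0, 2))), n), 2) = Pow(Add(Add(3, Mul(-1, Pow(2, Rational(1, 2)), Pow(0, Rational(1, 2)))), -77), 2) = Pow(Add(Add(3, Mul(-1, Pow(2, Rational(1, 2)), 0)), -77), 2) = Pow(Add(Add(3, 0), -77), 2) = Pow(Add(3, -77), 2) = Pow(-74, 2) = 5476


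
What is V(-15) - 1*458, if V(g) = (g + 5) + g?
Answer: -483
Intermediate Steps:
V(g) = 5 + 2*g (V(g) = (5 + g) + g = 5 + 2*g)
V(-15) - 1*458 = (5 + 2*(-15)) - 1*458 = (5 - 30) - 458 = -25 - 458 = -483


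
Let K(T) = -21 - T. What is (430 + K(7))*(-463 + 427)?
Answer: -14472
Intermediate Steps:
(430 + K(7))*(-463 + 427) = (430 + (-21 - 1*7))*(-463 + 427) = (430 + (-21 - 7))*(-36) = (430 - 28)*(-36) = 402*(-36) = -14472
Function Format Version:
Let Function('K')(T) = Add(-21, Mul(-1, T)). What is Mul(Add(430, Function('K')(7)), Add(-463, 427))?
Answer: -14472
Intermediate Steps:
Mul(Add(430, Function('K')(7)), Add(-463, 427)) = Mul(Add(430, Add(-21, Mul(-1, 7))), Add(-463, 427)) = Mul(Add(430, Add(-21, -7)), -36) = Mul(Add(430, -28), -36) = Mul(402, -36) = -14472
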